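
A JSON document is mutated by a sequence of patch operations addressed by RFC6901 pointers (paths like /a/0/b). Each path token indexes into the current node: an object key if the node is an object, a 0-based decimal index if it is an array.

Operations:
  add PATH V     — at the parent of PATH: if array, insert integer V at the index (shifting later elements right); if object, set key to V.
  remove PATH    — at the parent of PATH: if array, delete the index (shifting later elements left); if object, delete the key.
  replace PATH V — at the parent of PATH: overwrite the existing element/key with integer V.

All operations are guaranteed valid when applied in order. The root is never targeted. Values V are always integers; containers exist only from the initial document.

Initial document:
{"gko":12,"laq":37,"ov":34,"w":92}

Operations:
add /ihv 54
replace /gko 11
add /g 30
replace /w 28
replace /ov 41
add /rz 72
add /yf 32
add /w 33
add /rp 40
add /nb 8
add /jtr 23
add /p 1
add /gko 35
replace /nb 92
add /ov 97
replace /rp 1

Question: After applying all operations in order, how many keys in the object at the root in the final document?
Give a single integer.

Answer: 12

Derivation:
After op 1 (add /ihv 54): {"gko":12,"ihv":54,"laq":37,"ov":34,"w":92}
After op 2 (replace /gko 11): {"gko":11,"ihv":54,"laq":37,"ov":34,"w":92}
After op 3 (add /g 30): {"g":30,"gko":11,"ihv":54,"laq":37,"ov":34,"w":92}
After op 4 (replace /w 28): {"g":30,"gko":11,"ihv":54,"laq":37,"ov":34,"w":28}
After op 5 (replace /ov 41): {"g":30,"gko":11,"ihv":54,"laq":37,"ov":41,"w":28}
After op 6 (add /rz 72): {"g":30,"gko":11,"ihv":54,"laq":37,"ov":41,"rz":72,"w":28}
After op 7 (add /yf 32): {"g":30,"gko":11,"ihv":54,"laq":37,"ov":41,"rz":72,"w":28,"yf":32}
After op 8 (add /w 33): {"g":30,"gko":11,"ihv":54,"laq":37,"ov":41,"rz":72,"w":33,"yf":32}
After op 9 (add /rp 40): {"g":30,"gko":11,"ihv":54,"laq":37,"ov":41,"rp":40,"rz":72,"w":33,"yf":32}
After op 10 (add /nb 8): {"g":30,"gko":11,"ihv":54,"laq":37,"nb":8,"ov":41,"rp":40,"rz":72,"w":33,"yf":32}
After op 11 (add /jtr 23): {"g":30,"gko":11,"ihv":54,"jtr":23,"laq":37,"nb":8,"ov":41,"rp":40,"rz":72,"w":33,"yf":32}
After op 12 (add /p 1): {"g":30,"gko":11,"ihv":54,"jtr":23,"laq":37,"nb":8,"ov":41,"p":1,"rp":40,"rz":72,"w":33,"yf":32}
After op 13 (add /gko 35): {"g":30,"gko":35,"ihv":54,"jtr":23,"laq":37,"nb":8,"ov":41,"p":1,"rp":40,"rz":72,"w":33,"yf":32}
After op 14 (replace /nb 92): {"g":30,"gko":35,"ihv":54,"jtr":23,"laq":37,"nb":92,"ov":41,"p":1,"rp":40,"rz":72,"w":33,"yf":32}
After op 15 (add /ov 97): {"g":30,"gko":35,"ihv":54,"jtr":23,"laq":37,"nb":92,"ov":97,"p":1,"rp":40,"rz":72,"w":33,"yf":32}
After op 16 (replace /rp 1): {"g":30,"gko":35,"ihv":54,"jtr":23,"laq":37,"nb":92,"ov":97,"p":1,"rp":1,"rz":72,"w":33,"yf":32}
Size at the root: 12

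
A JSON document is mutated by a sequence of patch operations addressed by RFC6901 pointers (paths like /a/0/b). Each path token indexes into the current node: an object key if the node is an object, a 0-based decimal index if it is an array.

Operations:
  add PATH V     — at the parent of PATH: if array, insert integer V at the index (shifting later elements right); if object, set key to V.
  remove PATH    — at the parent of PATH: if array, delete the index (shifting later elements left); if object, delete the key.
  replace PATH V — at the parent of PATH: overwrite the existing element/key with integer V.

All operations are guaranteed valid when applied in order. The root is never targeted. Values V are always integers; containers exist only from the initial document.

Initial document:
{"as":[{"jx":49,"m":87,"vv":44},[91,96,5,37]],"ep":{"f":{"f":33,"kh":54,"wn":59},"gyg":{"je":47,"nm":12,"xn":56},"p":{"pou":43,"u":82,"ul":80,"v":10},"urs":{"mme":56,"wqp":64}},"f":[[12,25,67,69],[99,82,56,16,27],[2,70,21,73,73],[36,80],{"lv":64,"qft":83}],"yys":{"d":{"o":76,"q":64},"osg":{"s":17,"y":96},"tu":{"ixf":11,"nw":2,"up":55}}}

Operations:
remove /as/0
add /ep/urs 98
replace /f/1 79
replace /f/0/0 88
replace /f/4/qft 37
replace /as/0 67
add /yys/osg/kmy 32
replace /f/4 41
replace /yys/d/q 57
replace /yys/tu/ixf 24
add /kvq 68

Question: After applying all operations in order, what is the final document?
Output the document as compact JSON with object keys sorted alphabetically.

After op 1 (remove /as/0): {"as":[[91,96,5,37]],"ep":{"f":{"f":33,"kh":54,"wn":59},"gyg":{"je":47,"nm":12,"xn":56},"p":{"pou":43,"u":82,"ul":80,"v":10},"urs":{"mme":56,"wqp":64}},"f":[[12,25,67,69],[99,82,56,16,27],[2,70,21,73,73],[36,80],{"lv":64,"qft":83}],"yys":{"d":{"o":76,"q":64},"osg":{"s":17,"y":96},"tu":{"ixf":11,"nw":2,"up":55}}}
After op 2 (add /ep/urs 98): {"as":[[91,96,5,37]],"ep":{"f":{"f":33,"kh":54,"wn":59},"gyg":{"je":47,"nm":12,"xn":56},"p":{"pou":43,"u":82,"ul":80,"v":10},"urs":98},"f":[[12,25,67,69],[99,82,56,16,27],[2,70,21,73,73],[36,80],{"lv":64,"qft":83}],"yys":{"d":{"o":76,"q":64},"osg":{"s":17,"y":96},"tu":{"ixf":11,"nw":2,"up":55}}}
After op 3 (replace /f/1 79): {"as":[[91,96,5,37]],"ep":{"f":{"f":33,"kh":54,"wn":59},"gyg":{"je":47,"nm":12,"xn":56},"p":{"pou":43,"u":82,"ul":80,"v":10},"urs":98},"f":[[12,25,67,69],79,[2,70,21,73,73],[36,80],{"lv":64,"qft":83}],"yys":{"d":{"o":76,"q":64},"osg":{"s":17,"y":96},"tu":{"ixf":11,"nw":2,"up":55}}}
After op 4 (replace /f/0/0 88): {"as":[[91,96,5,37]],"ep":{"f":{"f":33,"kh":54,"wn":59},"gyg":{"je":47,"nm":12,"xn":56},"p":{"pou":43,"u":82,"ul":80,"v":10},"urs":98},"f":[[88,25,67,69],79,[2,70,21,73,73],[36,80],{"lv":64,"qft":83}],"yys":{"d":{"o":76,"q":64},"osg":{"s":17,"y":96},"tu":{"ixf":11,"nw":2,"up":55}}}
After op 5 (replace /f/4/qft 37): {"as":[[91,96,5,37]],"ep":{"f":{"f":33,"kh":54,"wn":59},"gyg":{"je":47,"nm":12,"xn":56},"p":{"pou":43,"u":82,"ul":80,"v":10},"urs":98},"f":[[88,25,67,69],79,[2,70,21,73,73],[36,80],{"lv":64,"qft":37}],"yys":{"d":{"o":76,"q":64},"osg":{"s":17,"y":96},"tu":{"ixf":11,"nw":2,"up":55}}}
After op 6 (replace /as/0 67): {"as":[67],"ep":{"f":{"f":33,"kh":54,"wn":59},"gyg":{"je":47,"nm":12,"xn":56},"p":{"pou":43,"u":82,"ul":80,"v":10},"urs":98},"f":[[88,25,67,69],79,[2,70,21,73,73],[36,80],{"lv":64,"qft":37}],"yys":{"d":{"o":76,"q":64},"osg":{"s":17,"y":96},"tu":{"ixf":11,"nw":2,"up":55}}}
After op 7 (add /yys/osg/kmy 32): {"as":[67],"ep":{"f":{"f":33,"kh":54,"wn":59},"gyg":{"je":47,"nm":12,"xn":56},"p":{"pou":43,"u":82,"ul":80,"v":10},"urs":98},"f":[[88,25,67,69],79,[2,70,21,73,73],[36,80],{"lv":64,"qft":37}],"yys":{"d":{"o":76,"q":64},"osg":{"kmy":32,"s":17,"y":96},"tu":{"ixf":11,"nw":2,"up":55}}}
After op 8 (replace /f/4 41): {"as":[67],"ep":{"f":{"f":33,"kh":54,"wn":59},"gyg":{"je":47,"nm":12,"xn":56},"p":{"pou":43,"u":82,"ul":80,"v":10},"urs":98},"f":[[88,25,67,69],79,[2,70,21,73,73],[36,80],41],"yys":{"d":{"o":76,"q":64},"osg":{"kmy":32,"s":17,"y":96},"tu":{"ixf":11,"nw":2,"up":55}}}
After op 9 (replace /yys/d/q 57): {"as":[67],"ep":{"f":{"f":33,"kh":54,"wn":59},"gyg":{"je":47,"nm":12,"xn":56},"p":{"pou":43,"u":82,"ul":80,"v":10},"urs":98},"f":[[88,25,67,69],79,[2,70,21,73,73],[36,80],41],"yys":{"d":{"o":76,"q":57},"osg":{"kmy":32,"s":17,"y":96},"tu":{"ixf":11,"nw":2,"up":55}}}
After op 10 (replace /yys/tu/ixf 24): {"as":[67],"ep":{"f":{"f":33,"kh":54,"wn":59},"gyg":{"je":47,"nm":12,"xn":56},"p":{"pou":43,"u":82,"ul":80,"v":10},"urs":98},"f":[[88,25,67,69],79,[2,70,21,73,73],[36,80],41],"yys":{"d":{"o":76,"q":57},"osg":{"kmy":32,"s":17,"y":96},"tu":{"ixf":24,"nw":2,"up":55}}}
After op 11 (add /kvq 68): {"as":[67],"ep":{"f":{"f":33,"kh":54,"wn":59},"gyg":{"je":47,"nm":12,"xn":56},"p":{"pou":43,"u":82,"ul":80,"v":10},"urs":98},"f":[[88,25,67,69],79,[2,70,21,73,73],[36,80],41],"kvq":68,"yys":{"d":{"o":76,"q":57},"osg":{"kmy":32,"s":17,"y":96},"tu":{"ixf":24,"nw":2,"up":55}}}

Answer: {"as":[67],"ep":{"f":{"f":33,"kh":54,"wn":59},"gyg":{"je":47,"nm":12,"xn":56},"p":{"pou":43,"u":82,"ul":80,"v":10},"urs":98},"f":[[88,25,67,69],79,[2,70,21,73,73],[36,80],41],"kvq":68,"yys":{"d":{"o":76,"q":57},"osg":{"kmy":32,"s":17,"y":96},"tu":{"ixf":24,"nw":2,"up":55}}}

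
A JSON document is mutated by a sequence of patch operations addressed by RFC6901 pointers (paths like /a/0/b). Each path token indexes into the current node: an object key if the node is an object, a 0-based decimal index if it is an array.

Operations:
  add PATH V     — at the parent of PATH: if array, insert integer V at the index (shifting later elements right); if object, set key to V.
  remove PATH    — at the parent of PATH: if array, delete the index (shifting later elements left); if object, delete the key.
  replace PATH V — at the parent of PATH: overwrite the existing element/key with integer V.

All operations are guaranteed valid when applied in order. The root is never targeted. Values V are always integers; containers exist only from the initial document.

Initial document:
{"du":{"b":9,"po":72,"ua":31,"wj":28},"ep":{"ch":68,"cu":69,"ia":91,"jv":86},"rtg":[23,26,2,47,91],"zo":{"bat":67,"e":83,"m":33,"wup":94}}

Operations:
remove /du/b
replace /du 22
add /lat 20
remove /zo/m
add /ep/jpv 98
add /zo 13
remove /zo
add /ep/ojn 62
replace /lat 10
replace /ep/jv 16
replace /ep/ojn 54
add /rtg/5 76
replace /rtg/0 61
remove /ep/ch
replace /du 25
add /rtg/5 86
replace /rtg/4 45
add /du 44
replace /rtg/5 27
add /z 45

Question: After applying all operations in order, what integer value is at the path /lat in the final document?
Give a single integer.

After op 1 (remove /du/b): {"du":{"po":72,"ua":31,"wj":28},"ep":{"ch":68,"cu":69,"ia":91,"jv":86},"rtg":[23,26,2,47,91],"zo":{"bat":67,"e":83,"m":33,"wup":94}}
After op 2 (replace /du 22): {"du":22,"ep":{"ch":68,"cu":69,"ia":91,"jv":86},"rtg":[23,26,2,47,91],"zo":{"bat":67,"e":83,"m":33,"wup":94}}
After op 3 (add /lat 20): {"du":22,"ep":{"ch":68,"cu":69,"ia":91,"jv":86},"lat":20,"rtg":[23,26,2,47,91],"zo":{"bat":67,"e":83,"m":33,"wup":94}}
After op 4 (remove /zo/m): {"du":22,"ep":{"ch":68,"cu":69,"ia":91,"jv":86},"lat":20,"rtg":[23,26,2,47,91],"zo":{"bat":67,"e":83,"wup":94}}
After op 5 (add /ep/jpv 98): {"du":22,"ep":{"ch":68,"cu":69,"ia":91,"jpv":98,"jv":86},"lat":20,"rtg":[23,26,2,47,91],"zo":{"bat":67,"e":83,"wup":94}}
After op 6 (add /zo 13): {"du":22,"ep":{"ch":68,"cu":69,"ia":91,"jpv":98,"jv":86},"lat":20,"rtg":[23,26,2,47,91],"zo":13}
After op 7 (remove /zo): {"du":22,"ep":{"ch":68,"cu":69,"ia":91,"jpv":98,"jv":86},"lat":20,"rtg":[23,26,2,47,91]}
After op 8 (add /ep/ojn 62): {"du":22,"ep":{"ch":68,"cu":69,"ia":91,"jpv":98,"jv":86,"ojn":62},"lat":20,"rtg":[23,26,2,47,91]}
After op 9 (replace /lat 10): {"du":22,"ep":{"ch":68,"cu":69,"ia":91,"jpv":98,"jv":86,"ojn":62},"lat":10,"rtg":[23,26,2,47,91]}
After op 10 (replace /ep/jv 16): {"du":22,"ep":{"ch":68,"cu":69,"ia":91,"jpv":98,"jv":16,"ojn":62},"lat":10,"rtg":[23,26,2,47,91]}
After op 11 (replace /ep/ojn 54): {"du":22,"ep":{"ch":68,"cu":69,"ia":91,"jpv":98,"jv":16,"ojn":54},"lat":10,"rtg":[23,26,2,47,91]}
After op 12 (add /rtg/5 76): {"du":22,"ep":{"ch":68,"cu":69,"ia":91,"jpv":98,"jv":16,"ojn":54},"lat":10,"rtg":[23,26,2,47,91,76]}
After op 13 (replace /rtg/0 61): {"du":22,"ep":{"ch":68,"cu":69,"ia":91,"jpv":98,"jv":16,"ojn":54},"lat":10,"rtg":[61,26,2,47,91,76]}
After op 14 (remove /ep/ch): {"du":22,"ep":{"cu":69,"ia":91,"jpv":98,"jv":16,"ojn":54},"lat":10,"rtg":[61,26,2,47,91,76]}
After op 15 (replace /du 25): {"du":25,"ep":{"cu":69,"ia":91,"jpv":98,"jv":16,"ojn":54},"lat":10,"rtg":[61,26,2,47,91,76]}
After op 16 (add /rtg/5 86): {"du":25,"ep":{"cu":69,"ia":91,"jpv":98,"jv":16,"ojn":54},"lat":10,"rtg":[61,26,2,47,91,86,76]}
After op 17 (replace /rtg/4 45): {"du":25,"ep":{"cu":69,"ia":91,"jpv":98,"jv":16,"ojn":54},"lat":10,"rtg":[61,26,2,47,45,86,76]}
After op 18 (add /du 44): {"du":44,"ep":{"cu":69,"ia":91,"jpv":98,"jv":16,"ojn":54},"lat":10,"rtg":[61,26,2,47,45,86,76]}
After op 19 (replace /rtg/5 27): {"du":44,"ep":{"cu":69,"ia":91,"jpv":98,"jv":16,"ojn":54},"lat":10,"rtg":[61,26,2,47,45,27,76]}
After op 20 (add /z 45): {"du":44,"ep":{"cu":69,"ia":91,"jpv":98,"jv":16,"ojn":54},"lat":10,"rtg":[61,26,2,47,45,27,76],"z":45}
Value at /lat: 10

Answer: 10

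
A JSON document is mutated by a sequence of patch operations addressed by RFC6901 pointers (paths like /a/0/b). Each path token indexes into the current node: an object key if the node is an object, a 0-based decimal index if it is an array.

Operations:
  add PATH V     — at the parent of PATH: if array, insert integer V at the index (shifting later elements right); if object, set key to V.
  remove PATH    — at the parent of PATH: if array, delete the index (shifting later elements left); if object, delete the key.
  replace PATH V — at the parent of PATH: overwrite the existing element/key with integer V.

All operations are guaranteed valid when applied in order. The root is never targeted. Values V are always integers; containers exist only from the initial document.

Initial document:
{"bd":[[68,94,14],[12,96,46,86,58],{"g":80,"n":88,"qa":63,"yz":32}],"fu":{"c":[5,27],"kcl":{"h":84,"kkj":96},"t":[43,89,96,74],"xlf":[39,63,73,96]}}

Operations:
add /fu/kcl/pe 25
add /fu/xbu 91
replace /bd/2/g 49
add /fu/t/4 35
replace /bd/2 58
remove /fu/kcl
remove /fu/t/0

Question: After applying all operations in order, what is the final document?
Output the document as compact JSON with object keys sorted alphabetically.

Answer: {"bd":[[68,94,14],[12,96,46,86,58],58],"fu":{"c":[5,27],"t":[89,96,74,35],"xbu":91,"xlf":[39,63,73,96]}}

Derivation:
After op 1 (add /fu/kcl/pe 25): {"bd":[[68,94,14],[12,96,46,86,58],{"g":80,"n":88,"qa":63,"yz":32}],"fu":{"c":[5,27],"kcl":{"h":84,"kkj":96,"pe":25},"t":[43,89,96,74],"xlf":[39,63,73,96]}}
After op 2 (add /fu/xbu 91): {"bd":[[68,94,14],[12,96,46,86,58],{"g":80,"n":88,"qa":63,"yz":32}],"fu":{"c":[5,27],"kcl":{"h":84,"kkj":96,"pe":25},"t":[43,89,96,74],"xbu":91,"xlf":[39,63,73,96]}}
After op 3 (replace /bd/2/g 49): {"bd":[[68,94,14],[12,96,46,86,58],{"g":49,"n":88,"qa":63,"yz":32}],"fu":{"c":[5,27],"kcl":{"h":84,"kkj":96,"pe":25},"t":[43,89,96,74],"xbu":91,"xlf":[39,63,73,96]}}
After op 4 (add /fu/t/4 35): {"bd":[[68,94,14],[12,96,46,86,58],{"g":49,"n":88,"qa":63,"yz":32}],"fu":{"c":[5,27],"kcl":{"h":84,"kkj":96,"pe":25},"t":[43,89,96,74,35],"xbu":91,"xlf":[39,63,73,96]}}
After op 5 (replace /bd/2 58): {"bd":[[68,94,14],[12,96,46,86,58],58],"fu":{"c":[5,27],"kcl":{"h":84,"kkj":96,"pe":25},"t":[43,89,96,74,35],"xbu":91,"xlf":[39,63,73,96]}}
After op 6 (remove /fu/kcl): {"bd":[[68,94,14],[12,96,46,86,58],58],"fu":{"c":[5,27],"t":[43,89,96,74,35],"xbu":91,"xlf":[39,63,73,96]}}
After op 7 (remove /fu/t/0): {"bd":[[68,94,14],[12,96,46,86,58],58],"fu":{"c":[5,27],"t":[89,96,74,35],"xbu":91,"xlf":[39,63,73,96]}}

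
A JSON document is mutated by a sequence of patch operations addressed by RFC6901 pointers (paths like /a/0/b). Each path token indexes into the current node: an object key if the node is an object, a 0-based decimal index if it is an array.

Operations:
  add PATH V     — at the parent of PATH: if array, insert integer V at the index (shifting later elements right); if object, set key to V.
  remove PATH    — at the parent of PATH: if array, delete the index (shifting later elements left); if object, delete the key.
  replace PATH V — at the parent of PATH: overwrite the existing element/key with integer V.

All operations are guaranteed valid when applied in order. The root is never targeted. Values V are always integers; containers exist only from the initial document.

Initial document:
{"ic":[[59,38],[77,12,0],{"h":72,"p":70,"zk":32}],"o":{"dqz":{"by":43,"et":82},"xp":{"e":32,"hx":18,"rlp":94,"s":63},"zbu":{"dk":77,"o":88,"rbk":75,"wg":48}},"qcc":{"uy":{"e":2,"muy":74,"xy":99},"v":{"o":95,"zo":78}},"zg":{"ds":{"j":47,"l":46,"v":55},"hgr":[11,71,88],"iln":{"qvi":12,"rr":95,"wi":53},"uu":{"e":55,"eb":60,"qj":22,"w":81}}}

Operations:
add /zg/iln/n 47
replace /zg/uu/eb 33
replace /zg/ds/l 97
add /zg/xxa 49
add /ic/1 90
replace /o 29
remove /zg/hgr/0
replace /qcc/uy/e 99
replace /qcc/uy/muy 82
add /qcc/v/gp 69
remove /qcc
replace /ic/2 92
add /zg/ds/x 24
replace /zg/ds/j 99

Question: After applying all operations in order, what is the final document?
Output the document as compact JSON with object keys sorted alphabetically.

Answer: {"ic":[[59,38],90,92,{"h":72,"p":70,"zk":32}],"o":29,"zg":{"ds":{"j":99,"l":97,"v":55,"x":24},"hgr":[71,88],"iln":{"n":47,"qvi":12,"rr":95,"wi":53},"uu":{"e":55,"eb":33,"qj":22,"w":81},"xxa":49}}

Derivation:
After op 1 (add /zg/iln/n 47): {"ic":[[59,38],[77,12,0],{"h":72,"p":70,"zk":32}],"o":{"dqz":{"by":43,"et":82},"xp":{"e":32,"hx":18,"rlp":94,"s":63},"zbu":{"dk":77,"o":88,"rbk":75,"wg":48}},"qcc":{"uy":{"e":2,"muy":74,"xy":99},"v":{"o":95,"zo":78}},"zg":{"ds":{"j":47,"l":46,"v":55},"hgr":[11,71,88],"iln":{"n":47,"qvi":12,"rr":95,"wi":53},"uu":{"e":55,"eb":60,"qj":22,"w":81}}}
After op 2 (replace /zg/uu/eb 33): {"ic":[[59,38],[77,12,0],{"h":72,"p":70,"zk":32}],"o":{"dqz":{"by":43,"et":82},"xp":{"e":32,"hx":18,"rlp":94,"s":63},"zbu":{"dk":77,"o":88,"rbk":75,"wg":48}},"qcc":{"uy":{"e":2,"muy":74,"xy":99},"v":{"o":95,"zo":78}},"zg":{"ds":{"j":47,"l":46,"v":55},"hgr":[11,71,88],"iln":{"n":47,"qvi":12,"rr":95,"wi":53},"uu":{"e":55,"eb":33,"qj":22,"w":81}}}
After op 3 (replace /zg/ds/l 97): {"ic":[[59,38],[77,12,0],{"h":72,"p":70,"zk":32}],"o":{"dqz":{"by":43,"et":82},"xp":{"e":32,"hx":18,"rlp":94,"s":63},"zbu":{"dk":77,"o":88,"rbk":75,"wg":48}},"qcc":{"uy":{"e":2,"muy":74,"xy":99},"v":{"o":95,"zo":78}},"zg":{"ds":{"j":47,"l":97,"v":55},"hgr":[11,71,88],"iln":{"n":47,"qvi":12,"rr":95,"wi":53},"uu":{"e":55,"eb":33,"qj":22,"w":81}}}
After op 4 (add /zg/xxa 49): {"ic":[[59,38],[77,12,0],{"h":72,"p":70,"zk":32}],"o":{"dqz":{"by":43,"et":82},"xp":{"e":32,"hx":18,"rlp":94,"s":63},"zbu":{"dk":77,"o":88,"rbk":75,"wg":48}},"qcc":{"uy":{"e":2,"muy":74,"xy":99},"v":{"o":95,"zo":78}},"zg":{"ds":{"j":47,"l":97,"v":55},"hgr":[11,71,88],"iln":{"n":47,"qvi":12,"rr":95,"wi":53},"uu":{"e":55,"eb":33,"qj":22,"w":81},"xxa":49}}
After op 5 (add /ic/1 90): {"ic":[[59,38],90,[77,12,0],{"h":72,"p":70,"zk":32}],"o":{"dqz":{"by":43,"et":82},"xp":{"e":32,"hx":18,"rlp":94,"s":63},"zbu":{"dk":77,"o":88,"rbk":75,"wg":48}},"qcc":{"uy":{"e":2,"muy":74,"xy":99},"v":{"o":95,"zo":78}},"zg":{"ds":{"j":47,"l":97,"v":55},"hgr":[11,71,88],"iln":{"n":47,"qvi":12,"rr":95,"wi":53},"uu":{"e":55,"eb":33,"qj":22,"w":81},"xxa":49}}
After op 6 (replace /o 29): {"ic":[[59,38],90,[77,12,0],{"h":72,"p":70,"zk":32}],"o":29,"qcc":{"uy":{"e":2,"muy":74,"xy":99},"v":{"o":95,"zo":78}},"zg":{"ds":{"j":47,"l":97,"v":55},"hgr":[11,71,88],"iln":{"n":47,"qvi":12,"rr":95,"wi":53},"uu":{"e":55,"eb":33,"qj":22,"w":81},"xxa":49}}
After op 7 (remove /zg/hgr/0): {"ic":[[59,38],90,[77,12,0],{"h":72,"p":70,"zk":32}],"o":29,"qcc":{"uy":{"e":2,"muy":74,"xy":99},"v":{"o":95,"zo":78}},"zg":{"ds":{"j":47,"l":97,"v":55},"hgr":[71,88],"iln":{"n":47,"qvi":12,"rr":95,"wi":53},"uu":{"e":55,"eb":33,"qj":22,"w":81},"xxa":49}}
After op 8 (replace /qcc/uy/e 99): {"ic":[[59,38],90,[77,12,0],{"h":72,"p":70,"zk":32}],"o":29,"qcc":{"uy":{"e":99,"muy":74,"xy":99},"v":{"o":95,"zo":78}},"zg":{"ds":{"j":47,"l":97,"v":55},"hgr":[71,88],"iln":{"n":47,"qvi":12,"rr":95,"wi":53},"uu":{"e":55,"eb":33,"qj":22,"w":81},"xxa":49}}
After op 9 (replace /qcc/uy/muy 82): {"ic":[[59,38],90,[77,12,0],{"h":72,"p":70,"zk":32}],"o":29,"qcc":{"uy":{"e":99,"muy":82,"xy":99},"v":{"o":95,"zo":78}},"zg":{"ds":{"j":47,"l":97,"v":55},"hgr":[71,88],"iln":{"n":47,"qvi":12,"rr":95,"wi":53},"uu":{"e":55,"eb":33,"qj":22,"w":81},"xxa":49}}
After op 10 (add /qcc/v/gp 69): {"ic":[[59,38],90,[77,12,0],{"h":72,"p":70,"zk":32}],"o":29,"qcc":{"uy":{"e":99,"muy":82,"xy":99},"v":{"gp":69,"o":95,"zo":78}},"zg":{"ds":{"j":47,"l":97,"v":55},"hgr":[71,88],"iln":{"n":47,"qvi":12,"rr":95,"wi":53},"uu":{"e":55,"eb":33,"qj":22,"w":81},"xxa":49}}
After op 11 (remove /qcc): {"ic":[[59,38],90,[77,12,0],{"h":72,"p":70,"zk":32}],"o":29,"zg":{"ds":{"j":47,"l":97,"v":55},"hgr":[71,88],"iln":{"n":47,"qvi":12,"rr":95,"wi":53},"uu":{"e":55,"eb":33,"qj":22,"w":81},"xxa":49}}
After op 12 (replace /ic/2 92): {"ic":[[59,38],90,92,{"h":72,"p":70,"zk":32}],"o":29,"zg":{"ds":{"j":47,"l":97,"v":55},"hgr":[71,88],"iln":{"n":47,"qvi":12,"rr":95,"wi":53},"uu":{"e":55,"eb":33,"qj":22,"w":81},"xxa":49}}
After op 13 (add /zg/ds/x 24): {"ic":[[59,38],90,92,{"h":72,"p":70,"zk":32}],"o":29,"zg":{"ds":{"j":47,"l":97,"v":55,"x":24},"hgr":[71,88],"iln":{"n":47,"qvi":12,"rr":95,"wi":53},"uu":{"e":55,"eb":33,"qj":22,"w":81},"xxa":49}}
After op 14 (replace /zg/ds/j 99): {"ic":[[59,38],90,92,{"h":72,"p":70,"zk":32}],"o":29,"zg":{"ds":{"j":99,"l":97,"v":55,"x":24},"hgr":[71,88],"iln":{"n":47,"qvi":12,"rr":95,"wi":53},"uu":{"e":55,"eb":33,"qj":22,"w":81},"xxa":49}}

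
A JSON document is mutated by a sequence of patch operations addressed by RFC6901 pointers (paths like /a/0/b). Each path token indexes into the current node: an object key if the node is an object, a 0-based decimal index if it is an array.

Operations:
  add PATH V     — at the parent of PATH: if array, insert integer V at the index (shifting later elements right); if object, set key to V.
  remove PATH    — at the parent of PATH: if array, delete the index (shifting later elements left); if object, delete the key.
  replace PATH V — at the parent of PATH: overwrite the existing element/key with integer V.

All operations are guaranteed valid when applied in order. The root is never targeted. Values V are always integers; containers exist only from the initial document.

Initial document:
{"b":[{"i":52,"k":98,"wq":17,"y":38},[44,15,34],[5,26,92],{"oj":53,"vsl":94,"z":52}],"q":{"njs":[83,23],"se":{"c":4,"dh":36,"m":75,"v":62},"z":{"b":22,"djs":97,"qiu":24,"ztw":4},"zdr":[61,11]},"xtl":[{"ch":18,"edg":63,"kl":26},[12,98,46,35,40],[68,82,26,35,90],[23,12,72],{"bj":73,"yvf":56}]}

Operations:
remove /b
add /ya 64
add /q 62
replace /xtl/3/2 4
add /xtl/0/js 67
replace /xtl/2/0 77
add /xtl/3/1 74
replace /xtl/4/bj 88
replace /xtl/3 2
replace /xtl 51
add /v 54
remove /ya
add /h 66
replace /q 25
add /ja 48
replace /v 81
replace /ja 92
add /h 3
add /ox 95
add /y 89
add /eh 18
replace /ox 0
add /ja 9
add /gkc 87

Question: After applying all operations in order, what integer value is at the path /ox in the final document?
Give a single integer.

After op 1 (remove /b): {"q":{"njs":[83,23],"se":{"c":4,"dh":36,"m":75,"v":62},"z":{"b":22,"djs":97,"qiu":24,"ztw":4},"zdr":[61,11]},"xtl":[{"ch":18,"edg":63,"kl":26},[12,98,46,35,40],[68,82,26,35,90],[23,12,72],{"bj":73,"yvf":56}]}
After op 2 (add /ya 64): {"q":{"njs":[83,23],"se":{"c":4,"dh":36,"m":75,"v":62},"z":{"b":22,"djs":97,"qiu":24,"ztw":4},"zdr":[61,11]},"xtl":[{"ch":18,"edg":63,"kl":26},[12,98,46,35,40],[68,82,26,35,90],[23,12,72],{"bj":73,"yvf":56}],"ya":64}
After op 3 (add /q 62): {"q":62,"xtl":[{"ch":18,"edg":63,"kl":26},[12,98,46,35,40],[68,82,26,35,90],[23,12,72],{"bj":73,"yvf":56}],"ya":64}
After op 4 (replace /xtl/3/2 4): {"q":62,"xtl":[{"ch":18,"edg":63,"kl":26},[12,98,46,35,40],[68,82,26,35,90],[23,12,4],{"bj":73,"yvf":56}],"ya":64}
After op 5 (add /xtl/0/js 67): {"q":62,"xtl":[{"ch":18,"edg":63,"js":67,"kl":26},[12,98,46,35,40],[68,82,26,35,90],[23,12,4],{"bj":73,"yvf":56}],"ya":64}
After op 6 (replace /xtl/2/0 77): {"q":62,"xtl":[{"ch":18,"edg":63,"js":67,"kl":26},[12,98,46,35,40],[77,82,26,35,90],[23,12,4],{"bj":73,"yvf":56}],"ya":64}
After op 7 (add /xtl/3/1 74): {"q":62,"xtl":[{"ch":18,"edg":63,"js":67,"kl":26},[12,98,46,35,40],[77,82,26,35,90],[23,74,12,4],{"bj":73,"yvf":56}],"ya":64}
After op 8 (replace /xtl/4/bj 88): {"q":62,"xtl":[{"ch":18,"edg":63,"js":67,"kl":26},[12,98,46,35,40],[77,82,26,35,90],[23,74,12,4],{"bj":88,"yvf":56}],"ya":64}
After op 9 (replace /xtl/3 2): {"q":62,"xtl":[{"ch":18,"edg":63,"js":67,"kl":26},[12,98,46,35,40],[77,82,26,35,90],2,{"bj":88,"yvf":56}],"ya":64}
After op 10 (replace /xtl 51): {"q":62,"xtl":51,"ya":64}
After op 11 (add /v 54): {"q":62,"v":54,"xtl":51,"ya":64}
After op 12 (remove /ya): {"q":62,"v":54,"xtl":51}
After op 13 (add /h 66): {"h":66,"q":62,"v":54,"xtl":51}
After op 14 (replace /q 25): {"h":66,"q":25,"v":54,"xtl":51}
After op 15 (add /ja 48): {"h":66,"ja":48,"q":25,"v":54,"xtl":51}
After op 16 (replace /v 81): {"h":66,"ja":48,"q":25,"v":81,"xtl":51}
After op 17 (replace /ja 92): {"h":66,"ja":92,"q":25,"v":81,"xtl":51}
After op 18 (add /h 3): {"h":3,"ja":92,"q":25,"v":81,"xtl":51}
After op 19 (add /ox 95): {"h":3,"ja":92,"ox":95,"q":25,"v":81,"xtl":51}
After op 20 (add /y 89): {"h":3,"ja":92,"ox":95,"q":25,"v":81,"xtl":51,"y":89}
After op 21 (add /eh 18): {"eh":18,"h":3,"ja":92,"ox":95,"q":25,"v":81,"xtl":51,"y":89}
After op 22 (replace /ox 0): {"eh":18,"h":3,"ja":92,"ox":0,"q":25,"v":81,"xtl":51,"y":89}
After op 23 (add /ja 9): {"eh":18,"h":3,"ja":9,"ox":0,"q":25,"v":81,"xtl":51,"y":89}
After op 24 (add /gkc 87): {"eh":18,"gkc":87,"h":3,"ja":9,"ox":0,"q":25,"v":81,"xtl":51,"y":89}
Value at /ox: 0

Answer: 0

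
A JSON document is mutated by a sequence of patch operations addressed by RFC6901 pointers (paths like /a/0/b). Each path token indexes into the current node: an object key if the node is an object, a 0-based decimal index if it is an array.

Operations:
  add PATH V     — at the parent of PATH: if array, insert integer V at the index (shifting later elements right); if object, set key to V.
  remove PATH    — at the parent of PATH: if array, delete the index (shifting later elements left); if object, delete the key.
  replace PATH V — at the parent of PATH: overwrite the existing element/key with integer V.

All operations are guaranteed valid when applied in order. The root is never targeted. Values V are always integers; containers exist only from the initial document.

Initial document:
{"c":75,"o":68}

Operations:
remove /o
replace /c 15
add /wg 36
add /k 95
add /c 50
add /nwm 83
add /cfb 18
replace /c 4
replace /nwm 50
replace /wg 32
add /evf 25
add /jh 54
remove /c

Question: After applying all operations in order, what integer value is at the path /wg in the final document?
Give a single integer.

Answer: 32

Derivation:
After op 1 (remove /o): {"c":75}
After op 2 (replace /c 15): {"c":15}
After op 3 (add /wg 36): {"c":15,"wg":36}
After op 4 (add /k 95): {"c":15,"k":95,"wg":36}
After op 5 (add /c 50): {"c":50,"k":95,"wg":36}
After op 6 (add /nwm 83): {"c":50,"k":95,"nwm":83,"wg":36}
After op 7 (add /cfb 18): {"c":50,"cfb":18,"k":95,"nwm":83,"wg":36}
After op 8 (replace /c 4): {"c":4,"cfb":18,"k":95,"nwm":83,"wg":36}
After op 9 (replace /nwm 50): {"c":4,"cfb":18,"k":95,"nwm":50,"wg":36}
After op 10 (replace /wg 32): {"c":4,"cfb":18,"k":95,"nwm":50,"wg":32}
After op 11 (add /evf 25): {"c":4,"cfb":18,"evf":25,"k":95,"nwm":50,"wg":32}
After op 12 (add /jh 54): {"c":4,"cfb":18,"evf":25,"jh":54,"k":95,"nwm":50,"wg":32}
After op 13 (remove /c): {"cfb":18,"evf":25,"jh":54,"k":95,"nwm":50,"wg":32}
Value at /wg: 32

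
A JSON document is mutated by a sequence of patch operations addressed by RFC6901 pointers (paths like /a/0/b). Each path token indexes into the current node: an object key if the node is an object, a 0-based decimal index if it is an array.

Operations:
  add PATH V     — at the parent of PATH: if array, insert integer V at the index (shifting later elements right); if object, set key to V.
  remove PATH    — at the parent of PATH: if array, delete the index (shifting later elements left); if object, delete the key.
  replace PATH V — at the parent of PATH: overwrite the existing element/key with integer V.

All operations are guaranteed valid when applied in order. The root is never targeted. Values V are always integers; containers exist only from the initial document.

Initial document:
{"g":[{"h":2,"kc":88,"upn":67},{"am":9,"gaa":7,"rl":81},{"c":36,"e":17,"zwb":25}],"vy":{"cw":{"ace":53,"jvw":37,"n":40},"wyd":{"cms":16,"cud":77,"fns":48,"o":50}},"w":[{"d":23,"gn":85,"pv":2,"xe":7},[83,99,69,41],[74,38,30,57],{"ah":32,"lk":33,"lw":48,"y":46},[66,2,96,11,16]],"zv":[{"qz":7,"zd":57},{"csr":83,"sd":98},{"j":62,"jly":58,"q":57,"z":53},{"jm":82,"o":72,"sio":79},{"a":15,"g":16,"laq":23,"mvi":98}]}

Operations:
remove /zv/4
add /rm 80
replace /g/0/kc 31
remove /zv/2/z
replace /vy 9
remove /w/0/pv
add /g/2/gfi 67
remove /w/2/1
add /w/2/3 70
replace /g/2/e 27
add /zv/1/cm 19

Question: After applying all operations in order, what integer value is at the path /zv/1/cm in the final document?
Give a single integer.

After op 1 (remove /zv/4): {"g":[{"h":2,"kc":88,"upn":67},{"am":9,"gaa":7,"rl":81},{"c":36,"e":17,"zwb":25}],"vy":{"cw":{"ace":53,"jvw":37,"n":40},"wyd":{"cms":16,"cud":77,"fns":48,"o":50}},"w":[{"d":23,"gn":85,"pv":2,"xe":7},[83,99,69,41],[74,38,30,57],{"ah":32,"lk":33,"lw":48,"y":46},[66,2,96,11,16]],"zv":[{"qz":7,"zd":57},{"csr":83,"sd":98},{"j":62,"jly":58,"q":57,"z":53},{"jm":82,"o":72,"sio":79}]}
After op 2 (add /rm 80): {"g":[{"h":2,"kc":88,"upn":67},{"am":9,"gaa":7,"rl":81},{"c":36,"e":17,"zwb":25}],"rm":80,"vy":{"cw":{"ace":53,"jvw":37,"n":40},"wyd":{"cms":16,"cud":77,"fns":48,"o":50}},"w":[{"d":23,"gn":85,"pv":2,"xe":7},[83,99,69,41],[74,38,30,57],{"ah":32,"lk":33,"lw":48,"y":46},[66,2,96,11,16]],"zv":[{"qz":7,"zd":57},{"csr":83,"sd":98},{"j":62,"jly":58,"q":57,"z":53},{"jm":82,"o":72,"sio":79}]}
After op 3 (replace /g/0/kc 31): {"g":[{"h":2,"kc":31,"upn":67},{"am":9,"gaa":7,"rl":81},{"c":36,"e":17,"zwb":25}],"rm":80,"vy":{"cw":{"ace":53,"jvw":37,"n":40},"wyd":{"cms":16,"cud":77,"fns":48,"o":50}},"w":[{"d":23,"gn":85,"pv":2,"xe":7},[83,99,69,41],[74,38,30,57],{"ah":32,"lk":33,"lw":48,"y":46},[66,2,96,11,16]],"zv":[{"qz":7,"zd":57},{"csr":83,"sd":98},{"j":62,"jly":58,"q":57,"z":53},{"jm":82,"o":72,"sio":79}]}
After op 4 (remove /zv/2/z): {"g":[{"h":2,"kc":31,"upn":67},{"am":9,"gaa":7,"rl":81},{"c":36,"e":17,"zwb":25}],"rm":80,"vy":{"cw":{"ace":53,"jvw":37,"n":40},"wyd":{"cms":16,"cud":77,"fns":48,"o":50}},"w":[{"d":23,"gn":85,"pv":2,"xe":7},[83,99,69,41],[74,38,30,57],{"ah":32,"lk":33,"lw":48,"y":46},[66,2,96,11,16]],"zv":[{"qz":7,"zd":57},{"csr":83,"sd":98},{"j":62,"jly":58,"q":57},{"jm":82,"o":72,"sio":79}]}
After op 5 (replace /vy 9): {"g":[{"h":2,"kc":31,"upn":67},{"am":9,"gaa":7,"rl":81},{"c":36,"e":17,"zwb":25}],"rm":80,"vy":9,"w":[{"d":23,"gn":85,"pv":2,"xe":7},[83,99,69,41],[74,38,30,57],{"ah":32,"lk":33,"lw":48,"y":46},[66,2,96,11,16]],"zv":[{"qz":7,"zd":57},{"csr":83,"sd":98},{"j":62,"jly":58,"q":57},{"jm":82,"o":72,"sio":79}]}
After op 6 (remove /w/0/pv): {"g":[{"h":2,"kc":31,"upn":67},{"am":9,"gaa":7,"rl":81},{"c":36,"e":17,"zwb":25}],"rm":80,"vy":9,"w":[{"d":23,"gn":85,"xe":7},[83,99,69,41],[74,38,30,57],{"ah":32,"lk":33,"lw":48,"y":46},[66,2,96,11,16]],"zv":[{"qz":7,"zd":57},{"csr":83,"sd":98},{"j":62,"jly":58,"q":57},{"jm":82,"o":72,"sio":79}]}
After op 7 (add /g/2/gfi 67): {"g":[{"h":2,"kc":31,"upn":67},{"am":9,"gaa":7,"rl":81},{"c":36,"e":17,"gfi":67,"zwb":25}],"rm":80,"vy":9,"w":[{"d":23,"gn":85,"xe":7},[83,99,69,41],[74,38,30,57],{"ah":32,"lk":33,"lw":48,"y":46},[66,2,96,11,16]],"zv":[{"qz":7,"zd":57},{"csr":83,"sd":98},{"j":62,"jly":58,"q":57},{"jm":82,"o":72,"sio":79}]}
After op 8 (remove /w/2/1): {"g":[{"h":2,"kc":31,"upn":67},{"am":9,"gaa":7,"rl":81},{"c":36,"e":17,"gfi":67,"zwb":25}],"rm":80,"vy":9,"w":[{"d":23,"gn":85,"xe":7},[83,99,69,41],[74,30,57],{"ah":32,"lk":33,"lw":48,"y":46},[66,2,96,11,16]],"zv":[{"qz":7,"zd":57},{"csr":83,"sd":98},{"j":62,"jly":58,"q":57},{"jm":82,"o":72,"sio":79}]}
After op 9 (add /w/2/3 70): {"g":[{"h":2,"kc":31,"upn":67},{"am":9,"gaa":7,"rl":81},{"c":36,"e":17,"gfi":67,"zwb":25}],"rm":80,"vy":9,"w":[{"d":23,"gn":85,"xe":7},[83,99,69,41],[74,30,57,70],{"ah":32,"lk":33,"lw":48,"y":46},[66,2,96,11,16]],"zv":[{"qz":7,"zd":57},{"csr":83,"sd":98},{"j":62,"jly":58,"q":57},{"jm":82,"o":72,"sio":79}]}
After op 10 (replace /g/2/e 27): {"g":[{"h":2,"kc":31,"upn":67},{"am":9,"gaa":7,"rl":81},{"c":36,"e":27,"gfi":67,"zwb":25}],"rm":80,"vy":9,"w":[{"d":23,"gn":85,"xe":7},[83,99,69,41],[74,30,57,70],{"ah":32,"lk":33,"lw":48,"y":46},[66,2,96,11,16]],"zv":[{"qz":7,"zd":57},{"csr":83,"sd":98},{"j":62,"jly":58,"q":57},{"jm":82,"o":72,"sio":79}]}
After op 11 (add /zv/1/cm 19): {"g":[{"h":2,"kc":31,"upn":67},{"am":9,"gaa":7,"rl":81},{"c":36,"e":27,"gfi":67,"zwb":25}],"rm":80,"vy":9,"w":[{"d":23,"gn":85,"xe":7},[83,99,69,41],[74,30,57,70],{"ah":32,"lk":33,"lw":48,"y":46},[66,2,96,11,16]],"zv":[{"qz":7,"zd":57},{"cm":19,"csr":83,"sd":98},{"j":62,"jly":58,"q":57},{"jm":82,"o":72,"sio":79}]}
Value at /zv/1/cm: 19

Answer: 19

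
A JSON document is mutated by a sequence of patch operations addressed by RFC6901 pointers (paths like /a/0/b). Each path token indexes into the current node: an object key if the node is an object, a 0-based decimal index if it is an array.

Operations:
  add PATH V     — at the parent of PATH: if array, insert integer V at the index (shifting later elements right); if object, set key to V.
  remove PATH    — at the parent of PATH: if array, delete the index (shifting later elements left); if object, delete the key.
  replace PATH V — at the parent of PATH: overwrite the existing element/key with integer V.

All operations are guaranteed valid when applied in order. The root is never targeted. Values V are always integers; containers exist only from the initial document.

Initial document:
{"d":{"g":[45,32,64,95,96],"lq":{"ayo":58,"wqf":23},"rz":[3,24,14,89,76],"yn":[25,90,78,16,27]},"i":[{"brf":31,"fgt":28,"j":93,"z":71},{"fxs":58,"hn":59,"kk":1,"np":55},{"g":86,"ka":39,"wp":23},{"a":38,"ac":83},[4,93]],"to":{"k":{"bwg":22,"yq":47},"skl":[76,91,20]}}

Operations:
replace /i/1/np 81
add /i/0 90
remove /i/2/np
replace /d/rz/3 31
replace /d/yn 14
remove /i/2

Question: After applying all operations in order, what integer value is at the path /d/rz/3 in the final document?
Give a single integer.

After op 1 (replace /i/1/np 81): {"d":{"g":[45,32,64,95,96],"lq":{"ayo":58,"wqf":23},"rz":[3,24,14,89,76],"yn":[25,90,78,16,27]},"i":[{"brf":31,"fgt":28,"j":93,"z":71},{"fxs":58,"hn":59,"kk":1,"np":81},{"g":86,"ka":39,"wp":23},{"a":38,"ac":83},[4,93]],"to":{"k":{"bwg":22,"yq":47},"skl":[76,91,20]}}
After op 2 (add /i/0 90): {"d":{"g":[45,32,64,95,96],"lq":{"ayo":58,"wqf":23},"rz":[3,24,14,89,76],"yn":[25,90,78,16,27]},"i":[90,{"brf":31,"fgt":28,"j":93,"z":71},{"fxs":58,"hn":59,"kk":1,"np":81},{"g":86,"ka":39,"wp":23},{"a":38,"ac":83},[4,93]],"to":{"k":{"bwg":22,"yq":47},"skl":[76,91,20]}}
After op 3 (remove /i/2/np): {"d":{"g":[45,32,64,95,96],"lq":{"ayo":58,"wqf":23},"rz":[3,24,14,89,76],"yn":[25,90,78,16,27]},"i":[90,{"brf":31,"fgt":28,"j":93,"z":71},{"fxs":58,"hn":59,"kk":1},{"g":86,"ka":39,"wp":23},{"a":38,"ac":83},[4,93]],"to":{"k":{"bwg":22,"yq":47},"skl":[76,91,20]}}
After op 4 (replace /d/rz/3 31): {"d":{"g":[45,32,64,95,96],"lq":{"ayo":58,"wqf":23},"rz":[3,24,14,31,76],"yn":[25,90,78,16,27]},"i":[90,{"brf":31,"fgt":28,"j":93,"z":71},{"fxs":58,"hn":59,"kk":1},{"g":86,"ka":39,"wp":23},{"a":38,"ac":83},[4,93]],"to":{"k":{"bwg":22,"yq":47},"skl":[76,91,20]}}
After op 5 (replace /d/yn 14): {"d":{"g":[45,32,64,95,96],"lq":{"ayo":58,"wqf":23},"rz":[3,24,14,31,76],"yn":14},"i":[90,{"brf":31,"fgt":28,"j":93,"z":71},{"fxs":58,"hn":59,"kk":1},{"g":86,"ka":39,"wp":23},{"a":38,"ac":83},[4,93]],"to":{"k":{"bwg":22,"yq":47},"skl":[76,91,20]}}
After op 6 (remove /i/2): {"d":{"g":[45,32,64,95,96],"lq":{"ayo":58,"wqf":23},"rz":[3,24,14,31,76],"yn":14},"i":[90,{"brf":31,"fgt":28,"j":93,"z":71},{"g":86,"ka":39,"wp":23},{"a":38,"ac":83},[4,93]],"to":{"k":{"bwg":22,"yq":47},"skl":[76,91,20]}}
Value at /d/rz/3: 31

Answer: 31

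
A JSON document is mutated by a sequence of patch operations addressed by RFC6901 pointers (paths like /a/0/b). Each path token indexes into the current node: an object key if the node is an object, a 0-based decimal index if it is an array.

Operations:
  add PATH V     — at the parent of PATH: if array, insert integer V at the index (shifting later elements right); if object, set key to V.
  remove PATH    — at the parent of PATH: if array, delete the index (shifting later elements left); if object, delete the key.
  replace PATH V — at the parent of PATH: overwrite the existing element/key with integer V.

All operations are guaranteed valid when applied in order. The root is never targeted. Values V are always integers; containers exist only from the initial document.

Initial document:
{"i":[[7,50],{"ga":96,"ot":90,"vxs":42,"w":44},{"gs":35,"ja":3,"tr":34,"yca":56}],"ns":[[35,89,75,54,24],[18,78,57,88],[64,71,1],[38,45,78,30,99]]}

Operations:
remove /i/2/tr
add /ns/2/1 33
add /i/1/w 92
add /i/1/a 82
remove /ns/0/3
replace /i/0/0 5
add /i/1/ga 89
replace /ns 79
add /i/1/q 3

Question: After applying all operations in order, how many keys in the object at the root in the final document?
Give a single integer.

Answer: 2

Derivation:
After op 1 (remove /i/2/tr): {"i":[[7,50],{"ga":96,"ot":90,"vxs":42,"w":44},{"gs":35,"ja":3,"yca":56}],"ns":[[35,89,75,54,24],[18,78,57,88],[64,71,1],[38,45,78,30,99]]}
After op 2 (add /ns/2/1 33): {"i":[[7,50],{"ga":96,"ot":90,"vxs":42,"w":44},{"gs":35,"ja":3,"yca":56}],"ns":[[35,89,75,54,24],[18,78,57,88],[64,33,71,1],[38,45,78,30,99]]}
After op 3 (add /i/1/w 92): {"i":[[7,50],{"ga":96,"ot":90,"vxs":42,"w":92},{"gs":35,"ja":3,"yca":56}],"ns":[[35,89,75,54,24],[18,78,57,88],[64,33,71,1],[38,45,78,30,99]]}
After op 4 (add /i/1/a 82): {"i":[[7,50],{"a":82,"ga":96,"ot":90,"vxs":42,"w":92},{"gs":35,"ja":3,"yca":56}],"ns":[[35,89,75,54,24],[18,78,57,88],[64,33,71,1],[38,45,78,30,99]]}
After op 5 (remove /ns/0/3): {"i":[[7,50],{"a":82,"ga":96,"ot":90,"vxs":42,"w":92},{"gs":35,"ja":3,"yca":56}],"ns":[[35,89,75,24],[18,78,57,88],[64,33,71,1],[38,45,78,30,99]]}
After op 6 (replace /i/0/0 5): {"i":[[5,50],{"a":82,"ga":96,"ot":90,"vxs":42,"w":92},{"gs":35,"ja":3,"yca":56}],"ns":[[35,89,75,24],[18,78,57,88],[64,33,71,1],[38,45,78,30,99]]}
After op 7 (add /i/1/ga 89): {"i":[[5,50],{"a":82,"ga":89,"ot":90,"vxs":42,"w":92},{"gs":35,"ja":3,"yca":56}],"ns":[[35,89,75,24],[18,78,57,88],[64,33,71,1],[38,45,78,30,99]]}
After op 8 (replace /ns 79): {"i":[[5,50],{"a":82,"ga":89,"ot":90,"vxs":42,"w":92},{"gs":35,"ja":3,"yca":56}],"ns":79}
After op 9 (add /i/1/q 3): {"i":[[5,50],{"a":82,"ga":89,"ot":90,"q":3,"vxs":42,"w":92},{"gs":35,"ja":3,"yca":56}],"ns":79}
Size at the root: 2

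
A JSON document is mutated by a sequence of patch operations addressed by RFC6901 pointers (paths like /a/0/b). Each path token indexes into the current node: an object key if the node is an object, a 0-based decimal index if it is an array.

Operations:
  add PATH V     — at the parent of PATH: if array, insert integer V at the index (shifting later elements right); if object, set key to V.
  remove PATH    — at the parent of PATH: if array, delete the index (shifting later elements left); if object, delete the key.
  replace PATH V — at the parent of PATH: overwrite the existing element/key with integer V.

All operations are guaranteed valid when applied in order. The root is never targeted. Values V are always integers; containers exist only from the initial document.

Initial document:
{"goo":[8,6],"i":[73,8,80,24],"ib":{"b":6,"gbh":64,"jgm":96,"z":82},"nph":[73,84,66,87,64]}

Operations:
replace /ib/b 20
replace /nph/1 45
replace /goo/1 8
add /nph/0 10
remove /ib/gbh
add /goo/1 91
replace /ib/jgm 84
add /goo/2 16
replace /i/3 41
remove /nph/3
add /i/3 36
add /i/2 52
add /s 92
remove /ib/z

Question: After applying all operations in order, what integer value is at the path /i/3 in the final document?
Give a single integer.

After op 1 (replace /ib/b 20): {"goo":[8,6],"i":[73,8,80,24],"ib":{"b":20,"gbh":64,"jgm":96,"z":82},"nph":[73,84,66,87,64]}
After op 2 (replace /nph/1 45): {"goo":[8,6],"i":[73,8,80,24],"ib":{"b":20,"gbh":64,"jgm":96,"z":82},"nph":[73,45,66,87,64]}
After op 3 (replace /goo/1 8): {"goo":[8,8],"i":[73,8,80,24],"ib":{"b":20,"gbh":64,"jgm":96,"z":82},"nph":[73,45,66,87,64]}
After op 4 (add /nph/0 10): {"goo":[8,8],"i":[73,8,80,24],"ib":{"b":20,"gbh":64,"jgm":96,"z":82},"nph":[10,73,45,66,87,64]}
After op 5 (remove /ib/gbh): {"goo":[8,8],"i":[73,8,80,24],"ib":{"b":20,"jgm":96,"z":82},"nph":[10,73,45,66,87,64]}
After op 6 (add /goo/1 91): {"goo":[8,91,8],"i":[73,8,80,24],"ib":{"b":20,"jgm":96,"z":82},"nph":[10,73,45,66,87,64]}
After op 7 (replace /ib/jgm 84): {"goo":[8,91,8],"i":[73,8,80,24],"ib":{"b":20,"jgm":84,"z":82},"nph":[10,73,45,66,87,64]}
After op 8 (add /goo/2 16): {"goo":[8,91,16,8],"i":[73,8,80,24],"ib":{"b":20,"jgm":84,"z":82},"nph":[10,73,45,66,87,64]}
After op 9 (replace /i/3 41): {"goo":[8,91,16,8],"i":[73,8,80,41],"ib":{"b":20,"jgm":84,"z":82},"nph":[10,73,45,66,87,64]}
After op 10 (remove /nph/3): {"goo":[8,91,16,8],"i":[73,8,80,41],"ib":{"b":20,"jgm":84,"z":82},"nph":[10,73,45,87,64]}
After op 11 (add /i/3 36): {"goo":[8,91,16,8],"i":[73,8,80,36,41],"ib":{"b":20,"jgm":84,"z":82},"nph":[10,73,45,87,64]}
After op 12 (add /i/2 52): {"goo":[8,91,16,8],"i":[73,8,52,80,36,41],"ib":{"b":20,"jgm":84,"z":82},"nph":[10,73,45,87,64]}
After op 13 (add /s 92): {"goo":[8,91,16,8],"i":[73,8,52,80,36,41],"ib":{"b":20,"jgm":84,"z":82},"nph":[10,73,45,87,64],"s":92}
After op 14 (remove /ib/z): {"goo":[8,91,16,8],"i":[73,8,52,80,36,41],"ib":{"b":20,"jgm":84},"nph":[10,73,45,87,64],"s":92}
Value at /i/3: 80

Answer: 80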